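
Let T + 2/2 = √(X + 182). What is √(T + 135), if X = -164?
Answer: √(134 + 3*√2) ≈ 11.758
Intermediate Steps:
T = -1 + 3*√2 (T = -1 + √(-164 + 182) = -1 + √18 = -1 + 3*√2 ≈ 3.2426)
√(T + 135) = √((-1 + 3*√2) + 135) = √(134 + 3*√2)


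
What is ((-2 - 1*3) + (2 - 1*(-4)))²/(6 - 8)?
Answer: -½ ≈ -0.50000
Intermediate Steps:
((-2 - 1*3) + (2 - 1*(-4)))²/(6 - 8) = ((-2 - 3) + (2 + 4))²/(-2) = -(-5 + 6)²/2 = -½*1² = -½*1 = -½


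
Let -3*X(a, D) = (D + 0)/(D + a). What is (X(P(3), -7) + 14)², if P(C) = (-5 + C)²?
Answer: 14161/81 ≈ 174.83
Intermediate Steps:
X(a, D) = -D/(3*(D + a)) (X(a, D) = -(D + 0)/(3*(D + a)) = -D/(3*(D + a)))
(X(P(3), -7) + 14)² = (-1*(-7)/(3*(-7) + 3*(-5 + 3)²) + 14)² = (-1*(-7)/(-21 + 3*(-2)²) + 14)² = (-1*(-7)/(-21 + 3*4) + 14)² = (-1*(-7)/(-21 + 12) + 14)² = (-1*(-7)/(-9) + 14)² = (-1*(-7)*(-⅑) + 14)² = (-7/9 + 14)² = (119/9)² = 14161/81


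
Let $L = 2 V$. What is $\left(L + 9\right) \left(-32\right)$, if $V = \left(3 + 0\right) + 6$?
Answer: $-864$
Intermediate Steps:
$V = 9$ ($V = 3 + 6 = 9$)
$L = 18$ ($L = 2 \cdot 9 = 18$)
$\left(L + 9\right) \left(-32\right) = \left(18 + 9\right) \left(-32\right) = 27 \left(-32\right) = -864$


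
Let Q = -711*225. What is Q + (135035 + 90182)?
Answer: 65242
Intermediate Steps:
Q = -159975
Q + (135035 + 90182) = -159975 + (135035 + 90182) = -159975 + 225217 = 65242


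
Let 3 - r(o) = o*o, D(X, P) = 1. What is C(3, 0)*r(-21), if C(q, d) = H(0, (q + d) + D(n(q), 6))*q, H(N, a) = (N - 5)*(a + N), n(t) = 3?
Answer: 26280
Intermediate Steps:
r(o) = 3 - o² (r(o) = 3 - o*o = 3 - o²)
H(N, a) = (-5 + N)*(N + a)
C(q, d) = q*(-5 - 5*d - 5*q) (C(q, d) = (0² - 5*0 - 5*((q + d) + 1) + 0*((q + d) + 1))*q = (0 + 0 - 5*((d + q) + 1) + 0*((d + q) + 1))*q = (0 + 0 - 5*(1 + d + q) + 0*(1 + d + q))*q = (0 + 0 + (-5 - 5*d - 5*q) + 0)*q = (-5 - 5*d - 5*q)*q = q*(-5 - 5*d - 5*q))
C(3, 0)*r(-21) = (-5*3*(1 + 0 + 3))*(3 - 1*(-21)²) = (-5*3*4)*(3 - 1*441) = -60*(3 - 441) = -60*(-438) = 26280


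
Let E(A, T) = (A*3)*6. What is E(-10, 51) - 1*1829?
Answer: -2009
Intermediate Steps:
E(A, T) = 18*A (E(A, T) = (3*A)*6 = 18*A)
E(-10, 51) - 1*1829 = 18*(-10) - 1*1829 = -180 - 1829 = -2009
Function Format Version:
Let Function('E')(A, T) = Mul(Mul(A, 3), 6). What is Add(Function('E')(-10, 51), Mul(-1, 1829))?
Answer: -2009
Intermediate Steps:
Function('E')(A, T) = Mul(18, A) (Function('E')(A, T) = Mul(Mul(3, A), 6) = Mul(18, A))
Add(Function('E')(-10, 51), Mul(-1, 1829)) = Add(Mul(18, -10), Mul(-1, 1829)) = Add(-180, -1829) = -2009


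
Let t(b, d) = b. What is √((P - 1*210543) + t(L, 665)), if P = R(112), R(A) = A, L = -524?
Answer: I*√210955 ≈ 459.3*I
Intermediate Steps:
P = 112
√((P - 1*210543) + t(L, 665)) = √((112 - 1*210543) - 524) = √((112 - 210543) - 524) = √(-210431 - 524) = √(-210955) = I*√210955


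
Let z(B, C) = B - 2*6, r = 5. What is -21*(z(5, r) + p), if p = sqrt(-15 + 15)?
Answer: 147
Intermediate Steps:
p = 0 (p = sqrt(0) = 0)
z(B, C) = -12 + B (z(B, C) = B - 12 = -12 + B)
-21*(z(5, r) + p) = -21*((-12 + 5) + 0) = -21*(-7 + 0) = -21*(-7) = 147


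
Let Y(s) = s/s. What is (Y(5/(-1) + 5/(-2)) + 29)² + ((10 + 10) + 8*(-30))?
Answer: 680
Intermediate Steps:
Y(s) = 1
(Y(5/(-1) + 5/(-2)) + 29)² + ((10 + 10) + 8*(-30)) = (1 + 29)² + ((10 + 10) + 8*(-30)) = 30² + (20 - 240) = 900 - 220 = 680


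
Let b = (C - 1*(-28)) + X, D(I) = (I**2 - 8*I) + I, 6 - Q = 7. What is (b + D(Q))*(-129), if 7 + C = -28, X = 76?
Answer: -9933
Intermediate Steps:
C = -35 (C = -7 - 28 = -35)
Q = -1 (Q = 6 - 1*7 = 6 - 7 = -1)
D(I) = I**2 - 7*I
b = 69 (b = (-35 - 1*(-28)) + 76 = (-35 + 28) + 76 = -7 + 76 = 69)
(b + D(Q))*(-129) = (69 - (-7 - 1))*(-129) = (69 - 1*(-8))*(-129) = (69 + 8)*(-129) = 77*(-129) = -9933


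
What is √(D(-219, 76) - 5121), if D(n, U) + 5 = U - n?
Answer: I*√4831 ≈ 69.505*I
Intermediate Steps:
D(n, U) = -5 + U - n (D(n, U) = -5 + (U - n) = -5 + U - n)
√(D(-219, 76) - 5121) = √((-5 + 76 - 1*(-219)) - 5121) = √((-5 + 76 + 219) - 5121) = √(290 - 5121) = √(-4831) = I*√4831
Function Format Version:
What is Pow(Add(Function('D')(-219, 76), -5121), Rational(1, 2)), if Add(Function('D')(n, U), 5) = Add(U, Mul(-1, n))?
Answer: Mul(I, Pow(4831, Rational(1, 2))) ≈ Mul(69.505, I)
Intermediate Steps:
Function('D')(n, U) = Add(-5, U, Mul(-1, n)) (Function('D')(n, U) = Add(-5, Add(U, Mul(-1, n))) = Add(-5, U, Mul(-1, n)))
Pow(Add(Function('D')(-219, 76), -5121), Rational(1, 2)) = Pow(Add(Add(-5, 76, Mul(-1, -219)), -5121), Rational(1, 2)) = Pow(Add(Add(-5, 76, 219), -5121), Rational(1, 2)) = Pow(Add(290, -5121), Rational(1, 2)) = Pow(-4831, Rational(1, 2)) = Mul(I, Pow(4831, Rational(1, 2)))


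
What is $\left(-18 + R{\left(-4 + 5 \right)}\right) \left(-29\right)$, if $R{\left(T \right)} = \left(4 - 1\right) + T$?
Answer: $406$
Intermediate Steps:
$R{\left(T \right)} = 3 + T$
$\left(-18 + R{\left(-4 + 5 \right)}\right) \left(-29\right) = \left(-18 + \left(3 + \left(-4 + 5\right)\right)\right) \left(-29\right) = \left(-18 + \left(3 + 1\right)\right) \left(-29\right) = \left(-18 + 4\right) \left(-29\right) = \left(-14\right) \left(-29\right) = 406$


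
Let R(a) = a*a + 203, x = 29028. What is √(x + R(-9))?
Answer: 8*√458 ≈ 171.21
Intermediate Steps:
R(a) = 203 + a² (R(a) = a² + 203 = 203 + a²)
√(x + R(-9)) = √(29028 + (203 + (-9)²)) = √(29028 + (203 + 81)) = √(29028 + 284) = √29312 = 8*√458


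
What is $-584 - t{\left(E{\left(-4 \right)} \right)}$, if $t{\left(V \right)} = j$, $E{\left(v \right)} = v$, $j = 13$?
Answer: $-597$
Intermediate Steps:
$t{\left(V \right)} = 13$
$-584 - t{\left(E{\left(-4 \right)} \right)} = -584 - 13 = -597$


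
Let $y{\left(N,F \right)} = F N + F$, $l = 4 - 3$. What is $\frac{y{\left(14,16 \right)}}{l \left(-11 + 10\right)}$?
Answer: $-240$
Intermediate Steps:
$l = 1$
$y{\left(N,F \right)} = F + F N$
$\frac{y{\left(14,16 \right)}}{l \left(-11 + 10\right)} = \frac{16 \left(1 + 14\right)}{1 \left(-11 + 10\right)} = \frac{16 \cdot 15}{1 \left(-1\right)} = \frac{240}{-1} = 240 \left(-1\right) = -240$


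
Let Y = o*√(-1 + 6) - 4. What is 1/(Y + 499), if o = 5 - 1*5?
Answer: 1/495 ≈ 0.0020202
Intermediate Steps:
o = 0 (o = 5 - 5 = 0)
Y = -4 (Y = 0*√(-1 + 6) - 4 = 0*√5 - 4 = 0 - 4 = -4)
1/(Y + 499) = 1/(-4 + 499) = 1/495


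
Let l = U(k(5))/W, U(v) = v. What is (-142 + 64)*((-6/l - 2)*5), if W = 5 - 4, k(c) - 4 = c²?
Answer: 24960/29 ≈ 860.69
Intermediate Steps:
k(c) = 4 + c²
W = 1
l = 29 (l = (4 + 5²)/1 = (4 + 25)*1 = 29*1 = 29)
(-142 + 64)*((-6/l - 2)*5) = (-142 + 64)*((-6/29 - 2)*5) = -78*(-6*1/29 - 2)*5 = -78*(-6/29 - 2)*5 = -(-4992)*5/29 = -78*(-320/29) = 24960/29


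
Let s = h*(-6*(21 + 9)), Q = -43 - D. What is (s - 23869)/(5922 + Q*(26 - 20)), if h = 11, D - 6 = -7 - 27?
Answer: -25849/5832 ≈ -4.4323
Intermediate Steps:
D = -28 (D = 6 + (-7 - 27) = 6 - 34 = -28)
Q = -15 (Q = -43 - 1*(-28) = -43 + 28 = -15)
s = -1980 (s = 11*(-6*(21 + 9)) = 11*(-6*30) = 11*(-180) = -1980)
(s - 23869)/(5922 + Q*(26 - 20)) = (-1980 - 23869)/(5922 - 15*(26 - 20)) = -25849/(5922 - 15*6) = -25849/(5922 - 90) = -25849/5832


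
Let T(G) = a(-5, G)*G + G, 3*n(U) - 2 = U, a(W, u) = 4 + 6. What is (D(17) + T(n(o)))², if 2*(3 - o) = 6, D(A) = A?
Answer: 5329/9 ≈ 592.11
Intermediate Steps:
a(W, u) = 10
o = 0 (o = 3 - ½*6 = 3 - 3 = 0)
n(U) = ⅔ + U/3
T(G) = 11*G (T(G) = 10*G + G = 11*G)
(D(17) + T(n(o)))² = (17 + 11*(⅔ + (⅓)*0))² = (17 + 11*(⅔ + 0))² = (17 + 11*(⅔))² = (17 + 22/3)² = (73/3)² = 5329/9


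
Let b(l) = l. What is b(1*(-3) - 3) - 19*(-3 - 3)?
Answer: 108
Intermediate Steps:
b(1*(-3) - 3) - 19*(-3 - 3) = (1*(-3) - 3) - 19*(-3 - 3) = (-3 - 3) - 19*(-6) = -6 + 114 = 108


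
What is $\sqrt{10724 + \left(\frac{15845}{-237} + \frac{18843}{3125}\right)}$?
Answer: $\frac{\sqrt{9358434009210}}{29625} \approx 103.26$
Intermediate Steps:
$\sqrt{10724 + \left(\frac{15845}{-237} + \frac{18843}{3125}\right)} = \sqrt{10724 + \left(15845 \left(- \frac{1}{237}\right) + 18843 \cdot \frac{1}{3125}\right)} = \sqrt{10724 + \left(- \frac{15845}{237} + \frac{18843}{3125}\right)} = \sqrt{10724 - \frac{45049834}{740625}} = \sqrt{\frac{7897412666}{740625}} = \frac{\sqrt{9358434009210}}{29625}$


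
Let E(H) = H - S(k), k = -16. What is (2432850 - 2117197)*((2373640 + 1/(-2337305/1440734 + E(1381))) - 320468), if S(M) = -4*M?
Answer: 1228201246985368644170/1895109373 ≈ 6.4809e+11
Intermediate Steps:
E(H) = -64 + H (E(H) = H - (-4)*(-16) = H - 1*64 = H - 64 = -64 + H)
(2432850 - 2117197)*((2373640 + 1/(-2337305/1440734 + E(1381))) - 320468) = (2432850 - 2117197)*((2373640 + 1/(-2337305/1440734 + (-64 + 1381))) - 320468) = 315653*((2373640 + 1/(-2337305*1/1440734 + 1317)) - 320468) = 315653*((2373640 + 1/(-2337305/1440734 + 1317)) - 320468) = 315653*((2373640 + 1/(1895109373/1440734)) - 320468) = 315653*((2373640 + 1440734/1895109373) - 320468) = 315653*(4498307413568454/1895109373 - 320468) = 315653*(3890985503021890/1895109373) = 1228201246985368644170/1895109373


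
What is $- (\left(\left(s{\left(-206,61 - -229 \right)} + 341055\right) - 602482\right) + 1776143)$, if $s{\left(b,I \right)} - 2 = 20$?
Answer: $-1514738$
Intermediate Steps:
$s{\left(b,I \right)} = 22$ ($s{\left(b,I \right)} = 2 + 20 = 22$)
$- (\left(\left(s{\left(-206,61 - -229 \right)} + 341055\right) - 602482\right) + 1776143) = - (\left(\left(22 + 341055\right) - 602482\right) + 1776143) = - (\left(341077 - 602482\right) + 1776143) = - (-261405 + 1776143) = \left(-1\right) 1514738 = -1514738$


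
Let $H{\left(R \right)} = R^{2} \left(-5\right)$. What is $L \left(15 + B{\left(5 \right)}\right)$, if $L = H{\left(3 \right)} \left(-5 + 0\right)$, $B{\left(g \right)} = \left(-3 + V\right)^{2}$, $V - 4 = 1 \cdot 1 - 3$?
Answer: $3600$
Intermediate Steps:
$H{\left(R \right)} = - 5 R^{2}$
$V = 2$ ($V = 4 + \left(1 \cdot 1 - 3\right) = 4 + \left(1 - 3\right) = 4 - 2 = 2$)
$B{\left(g \right)} = 1$ ($B{\left(g \right)} = \left(-3 + 2\right)^{2} = \left(-1\right)^{2} = 1$)
$L = 225$ ($L = - 5 \cdot 3^{2} \left(-5 + 0\right) = \left(-5\right) 9 \left(-5\right) = \left(-45\right) \left(-5\right) = 225$)
$L \left(15 + B{\left(5 \right)}\right) = 225 \left(15 + 1\right) = 225 \cdot 16 = 3600$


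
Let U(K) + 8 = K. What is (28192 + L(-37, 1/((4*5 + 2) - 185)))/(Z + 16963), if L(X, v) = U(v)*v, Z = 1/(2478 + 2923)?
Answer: 4045535620753/2434176430316 ≈ 1.6620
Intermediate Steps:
U(K) = -8 + K
Z = 1/5401 ≈ 0.00018515
L(X, v) = v*(-8 + v) (L(X, v) = (-8 + v)*v = v*(-8 + v))
(28192 + L(-37, 1/((4*5 + 2) - 185)))/(Z + 16963) = (28192 + (-8 + 1/((4*5 + 2) - 185))/((4*5 + 2) - 185))/(1/5401 + 16963) = (28192 + (-8 + 1/((20 + 2) - 185))/((20 + 2) - 185))/(91617164/5401) = (28192 + (-8 + 1/(22 - 185))/(22 - 185))*(5401/91617164) = (28192 + (-8 + 1/(-163))/(-163))*(5401/91617164) = (28192 - (-8 - 1/163)/163)*(5401/91617164) = (28192 - 1/163*(-1305/163))*(5401/91617164) = (28192 + 1305/26569)*(5401/91617164) = (749034553/26569)*(5401/91617164) = 4045535620753/2434176430316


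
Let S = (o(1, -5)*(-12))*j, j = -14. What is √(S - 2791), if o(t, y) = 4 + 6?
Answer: I*√1111 ≈ 33.332*I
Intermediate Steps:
o(t, y) = 10
S = 1680 (S = (10*(-12))*(-14) = -120*(-14) = 1680)
√(S - 2791) = √(1680 - 2791) = √(-1111) = I*√1111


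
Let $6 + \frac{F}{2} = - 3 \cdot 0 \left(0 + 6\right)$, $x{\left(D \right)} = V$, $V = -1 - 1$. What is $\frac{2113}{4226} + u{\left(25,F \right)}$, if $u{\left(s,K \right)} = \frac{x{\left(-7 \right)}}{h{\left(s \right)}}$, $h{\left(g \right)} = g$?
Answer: $\frac{21}{50} \approx 0.42$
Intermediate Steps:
$V = -2$ ($V = -1 - 1 = -2$)
$x{\left(D \right)} = -2$
$F = -12$ ($F = -12 + 2 \left(- 3 \cdot 0 \left(0 + 6\right)\right) = -12 + 2 \left(- 3 \cdot 0 \cdot 6\right) = -12 + 2 \left(\left(-3\right) 0\right) = -12 + 2 \cdot 0 = -12 + 0 = -12$)
$u{\left(s,K \right)} = - \frac{2}{s}$
$\frac{2113}{4226} + u{\left(25,F \right)} = \frac{2113}{4226} - \frac{2}{25} = 2113 \cdot \frac{1}{4226} - \frac{2}{25} = \frac{1}{2} - \frac{2}{25} = \frac{21}{50}$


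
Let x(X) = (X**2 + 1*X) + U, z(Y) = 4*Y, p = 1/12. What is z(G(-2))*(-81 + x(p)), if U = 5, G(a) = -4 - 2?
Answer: 10931/6 ≈ 1821.8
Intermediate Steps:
G(a) = -6
p = 1/12 ≈ 0.083333
x(X) = 5 + X + X**2 (x(X) = (X**2 + 1*X) + 5 = (X**2 + X) + 5 = (X + X**2) + 5 = 5 + X + X**2)
z(G(-2))*(-81 + x(p)) = (4*(-6))*(-81 + (5 + 1/12 + (1/12)**2)) = -24*(-81 + (5 + 1/12 + 1/144)) = -24*(-81 + 733/144) = -24*(-10931/144) = 10931/6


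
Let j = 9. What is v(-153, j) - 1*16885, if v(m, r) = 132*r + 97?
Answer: -15600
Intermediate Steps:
v(m, r) = 97 + 132*r
v(-153, j) - 1*16885 = (97 + 132*9) - 1*16885 = (97 + 1188) - 16885 = 1285 - 16885 = -15600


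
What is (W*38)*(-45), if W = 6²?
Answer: -61560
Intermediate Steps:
W = 36
(W*38)*(-45) = (36*38)*(-45) = 1368*(-45) = -61560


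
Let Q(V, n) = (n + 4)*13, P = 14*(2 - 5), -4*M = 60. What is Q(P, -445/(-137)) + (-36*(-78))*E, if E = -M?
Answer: 5783349/137 ≈ 42214.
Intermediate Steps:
M = -15 (M = -¼*60 = -15)
P = -42 (P = 14*(-3) = -42)
Q(V, n) = 52 + 13*n (Q(V, n) = (4 + n)*13 = 52 + 13*n)
E = 15 (E = -1*(-15) = 15)
Q(P, -445/(-137)) + (-36*(-78))*E = (52 + 13*(-445/(-137))) - 36*(-78)*15 = (52 + 13*(-445*(-1/137))) + 2808*15 = (52 + 13*(445/137)) + 42120 = (52 + 5785/137) + 42120 = 12909/137 + 42120 = 5783349/137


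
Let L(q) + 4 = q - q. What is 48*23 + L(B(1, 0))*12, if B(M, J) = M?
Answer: 1056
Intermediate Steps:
L(q) = -4 (L(q) = -4 + (q - q) = -4 + 0 = -4)
48*23 + L(B(1, 0))*12 = 48*23 - 4*12 = 1104 - 48 = 1056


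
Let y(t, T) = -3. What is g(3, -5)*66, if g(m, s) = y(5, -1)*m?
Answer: -594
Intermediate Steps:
g(m, s) = -3*m
g(3, -5)*66 = -3*3*66 = -9*66 = -594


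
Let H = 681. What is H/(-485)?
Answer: -681/485 ≈ -1.4041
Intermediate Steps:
H/(-485) = 681/(-485) = 681*(-1/485) = -681/485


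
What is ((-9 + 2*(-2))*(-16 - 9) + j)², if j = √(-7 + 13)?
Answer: (325 + √6)² ≈ 1.0722e+5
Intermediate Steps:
j = √6 ≈ 2.4495
((-9 + 2*(-2))*(-16 - 9) + j)² = ((-9 + 2*(-2))*(-16 - 9) + √6)² = ((-9 - 4)*(-25) + √6)² = (-13*(-25) + √6)² = (325 + √6)²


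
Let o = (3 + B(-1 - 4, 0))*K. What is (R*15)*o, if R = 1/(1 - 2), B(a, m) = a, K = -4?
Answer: -120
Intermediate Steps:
R = -1 (R = 1/(-1) = -1)
o = 8 (o = (3 + (-1 - 4))*(-4) = (3 - 5)*(-4) = -2*(-4) = 8)
(R*15)*o = -1*15*8 = -15*8 = -120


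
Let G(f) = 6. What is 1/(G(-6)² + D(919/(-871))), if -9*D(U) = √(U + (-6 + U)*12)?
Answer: 195372/7039135 + 9*I*√384781/7039135 ≈ 0.027755 + 0.0007931*I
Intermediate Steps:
D(U) = -√(-72 + 13*U)/9 (D(U) = -√(U + (-6 + U)*12)/9 = -√(U + (-72 + 12*U))/9 = -√(-72 + 13*U)/9)
1/(G(-6)² + D(919/(-871))) = 1/(6² - √(-72 + 13*(919/(-871)))/9) = 1/(36 - √(-72 + 13*(919*(-1/871)))/9) = 1/(36 - √(-72 + 13*(-919/871))/9) = 1/(36 - √(-72 - 919/67)/9) = 1/(36 - I*√384781/603)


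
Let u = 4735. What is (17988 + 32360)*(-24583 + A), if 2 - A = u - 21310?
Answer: -403086088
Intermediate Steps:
A = 16577 (A = 2 - (4735 - 21310) = 2 - 1*(-16575) = 2 + 16575 = 16577)
(17988 + 32360)*(-24583 + A) = (17988 + 32360)*(-24583 + 16577) = 50348*(-8006) = -403086088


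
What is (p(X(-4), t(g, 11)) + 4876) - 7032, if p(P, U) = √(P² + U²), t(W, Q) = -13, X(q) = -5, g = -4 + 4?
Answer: -2156 + √194 ≈ -2142.1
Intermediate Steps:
g = 0
(p(X(-4), t(g, 11)) + 4876) - 7032 = (√((-5)² + (-13)²) + 4876) - 7032 = (√(25 + 169) + 4876) - 7032 = (√194 + 4876) - 7032 = (4876 + √194) - 7032 = -2156 + √194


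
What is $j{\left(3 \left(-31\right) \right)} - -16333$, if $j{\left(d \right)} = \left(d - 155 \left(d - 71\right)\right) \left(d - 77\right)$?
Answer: $-4289257$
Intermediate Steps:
$j{\left(d \right)} = \left(-77 + d\right) \left(11005 - 154 d\right)$ ($j{\left(d \right)} = \left(d - 155 \left(-71 + d\right)\right) \left(-77 + d\right) = \left(d - \left(-11005 + 155 d\right)\right) \left(-77 + d\right) = \left(11005 - 154 d\right) \left(-77 + d\right) = \left(-77 + d\right) \left(11005 - 154 d\right)$)
$j{\left(3 \left(-31\right) \right)} - -16333 = \left(-847385 - 154 \left(3 \left(-31\right)\right)^{2} + 22863 \cdot 3 \left(-31\right)\right) - -16333 = \left(-847385 - 154 \left(-93\right)^{2} + 22863 \left(-93\right)\right) + 16333 = \left(-847385 - 1331946 - 2126259\right) + 16333 = -4305590 + 16333 = -4289257$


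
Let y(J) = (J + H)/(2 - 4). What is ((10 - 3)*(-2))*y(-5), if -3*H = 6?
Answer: -49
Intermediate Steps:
H = -2 (H = -⅓*6 = -2)
y(J) = 1 - J/2 (y(J) = (J - 2)/(2 - 4) = (-2 + J)/(-2) = (-2 + J)*(-½) = 1 - J/2)
((10 - 3)*(-2))*y(-5) = ((10 - 3)*(-2))*(1 - ½*(-5)) = (7*(-2))*(1 + 5/2) = -14*7/2 = -49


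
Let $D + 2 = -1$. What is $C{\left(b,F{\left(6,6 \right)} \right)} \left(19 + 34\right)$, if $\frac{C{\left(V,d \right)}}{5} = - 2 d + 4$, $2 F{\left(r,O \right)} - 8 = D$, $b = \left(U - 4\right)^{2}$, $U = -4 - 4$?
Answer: $-265$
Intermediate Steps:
$U = -8$
$b = 144$ ($b = \left(-8 - 4\right)^{2} = \left(-12\right)^{2} = 144$)
$D = -3$ ($D = -2 - 1 = -3$)
$F{\left(r,O \right)} = \frac{5}{2}$ ($F{\left(r,O \right)} = 4 + \frac{1}{2} \left(-3\right) = 4 - \frac{3}{2} = \frac{5}{2}$)
$C{\left(V,d \right)} = 20 - 10 d$ ($C{\left(V,d \right)} = 5 \left(- 2 d + 4\right) = 5 \left(4 - 2 d\right) = 20 - 10 d$)
$C{\left(b,F{\left(6,6 \right)} \right)} \left(19 + 34\right) = \left(20 - 25\right) \left(19 + 34\right) = \left(20 - 25\right) 53 = \left(-5\right) 53 = -265$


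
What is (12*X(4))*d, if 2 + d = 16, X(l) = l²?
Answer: 2688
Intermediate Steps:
d = 14 (d = -2 + 16 = 14)
(12*X(4))*d = (12*4²)*14 = (12*16)*14 = 192*14 = 2688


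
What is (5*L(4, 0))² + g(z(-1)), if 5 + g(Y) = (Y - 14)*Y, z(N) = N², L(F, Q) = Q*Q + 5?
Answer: 607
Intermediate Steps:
L(F, Q) = 5 + Q² (L(F, Q) = Q² + 5 = 5 + Q²)
g(Y) = -5 + Y*(-14 + Y) (g(Y) = -5 + (Y - 14)*Y = -5 + (-14 + Y)*Y = -5 + Y*(-14 + Y))
(5*L(4, 0))² + g(z(-1)) = (5*(5 + 0²))² + (-5 + ((-1)²)² - 14*(-1)²) = (5*(5 + 0))² + (-5 + 1² - 14*1) = (5*5)² + (-5 + 1 - 14) = 25² - 18 = 625 - 18 = 607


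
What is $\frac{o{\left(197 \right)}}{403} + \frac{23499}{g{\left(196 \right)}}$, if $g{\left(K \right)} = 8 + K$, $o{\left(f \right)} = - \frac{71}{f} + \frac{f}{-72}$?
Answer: $\frac{11192907997}{97174584} \approx 115.18$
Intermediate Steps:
$o{\left(f \right)} = - \frac{71}{f} - \frac{f}{72}$ ($o{\left(f \right)} = - \frac{71}{f} + f \left(- \frac{1}{72}\right) = - \frac{71}{f} - \frac{f}{72}$)
$\frac{o{\left(197 \right)}}{403} + \frac{23499}{g{\left(196 \right)}} = \frac{- \frac{71}{197} - \frac{197}{72}}{403} + \frac{23499}{8 + 196} = \left(\left(-71\right) \frac{1}{197} - \frac{197}{72}\right) \frac{1}{403} + \frac{23499}{204} = \left(- \frac{71}{197} - \frac{197}{72}\right) \frac{1}{403} + 23499 \cdot \frac{1}{204} = \left(- \frac{43921}{14184}\right) \frac{1}{403} + \frac{7833}{68} = - \frac{43921}{5716152} + \frac{7833}{68} = \frac{11192907997}{97174584}$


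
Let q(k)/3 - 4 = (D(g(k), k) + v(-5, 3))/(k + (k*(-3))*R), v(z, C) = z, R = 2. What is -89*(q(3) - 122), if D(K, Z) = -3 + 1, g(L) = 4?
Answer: 48327/5 ≈ 9665.4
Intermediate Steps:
D(K, Z) = -2
q(k) = 12 + 21/(5*k) (q(k) = 12 + 3*((-2 - 5)/(k + (k*(-3))*2)) = 12 + 3*(-7/(k - 3*k*2)) = 12 + 3*(-7/(k - 6*k)) = 12 + 3*(-7*(-1/(5*k))) = 12 + 3*(-(-7)/(5*k)) = 12 + 3*(7/(5*k)) = 12 + 21/(5*k))
-89*(q(3) - 122) = -89*((12 + (21/5)/3) - 122) = -89*((12 + (21/5)*(⅓)) - 122) = -89*((12 + 7/5) - 122) = -89*(67/5 - 122) = -89*(-543/5) = 48327/5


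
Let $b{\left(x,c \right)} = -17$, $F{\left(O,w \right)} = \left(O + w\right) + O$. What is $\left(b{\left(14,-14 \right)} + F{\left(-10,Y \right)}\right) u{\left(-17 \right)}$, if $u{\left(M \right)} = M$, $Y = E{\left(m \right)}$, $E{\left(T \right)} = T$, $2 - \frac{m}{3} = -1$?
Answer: $476$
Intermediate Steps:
$m = 9$ ($m = 6 - -3 = 6 + 3 = 9$)
$Y = 9$
$F{\left(O,w \right)} = w + 2 O$
$\left(b{\left(14,-14 \right)} + F{\left(-10,Y \right)}\right) u{\left(-17 \right)} = \left(-17 + \left(9 + 2 \left(-10\right)\right)\right) \left(-17\right) = \left(-17 + \left(9 - 20\right)\right) \left(-17\right) = \left(-17 - 11\right) \left(-17\right) = \left(-28\right) \left(-17\right) = 476$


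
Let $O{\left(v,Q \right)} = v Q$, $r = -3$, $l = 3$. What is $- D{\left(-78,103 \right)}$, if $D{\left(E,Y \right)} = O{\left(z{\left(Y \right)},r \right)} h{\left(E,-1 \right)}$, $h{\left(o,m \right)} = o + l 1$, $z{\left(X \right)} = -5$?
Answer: $1125$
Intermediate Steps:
$h{\left(o,m \right)} = 3 + o$ ($h{\left(o,m \right)} = o + 3 \cdot 1 = o + 3 = 3 + o$)
$O{\left(v,Q \right)} = Q v$
$D{\left(E,Y \right)} = 45 + 15 E$ ($D{\left(E,Y \right)} = \left(-3\right) \left(-5\right) \left(3 + E\right) = 15 \left(3 + E\right) = 45 + 15 E$)
$- D{\left(-78,103 \right)} = - (45 + 15 \left(-78\right)) = - (45 - 1170) = \left(-1\right) \left(-1125\right) = 1125$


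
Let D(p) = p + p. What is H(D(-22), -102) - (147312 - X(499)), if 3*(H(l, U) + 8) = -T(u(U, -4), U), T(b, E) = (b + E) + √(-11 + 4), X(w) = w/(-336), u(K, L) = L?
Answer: -16496049/112 - I*√7/3 ≈ -1.4729e+5 - 0.88192*I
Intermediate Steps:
D(p) = 2*p
X(w) = -w/336 (X(w) = w*(-1/336) = -w/336)
T(b, E) = E + b + I*√7 (T(b, E) = (E + b) + √(-7) = (E + b) + I*√7 = E + b + I*√7)
H(l, U) = -20/3 - U/3 - I*√7/3 (H(l, U) = -8 + (-(U - 4 + I*√7))/3 = -8 + (-(-4 + U + I*√7))/3 = -8 + (4 - U - I*√7)/3 = -8 + (4/3 - U/3 - I*√7/3) = -20/3 - U/3 - I*√7/3)
H(D(-22), -102) - (147312 - X(499)) = (-20/3 - ⅓*(-102) - I*√7/3) - (147312 - (-1)*499/336) = (-20/3 + 34 - I*√7/3) - (147312 - 1*(-499/336)) = (82/3 - I*√7/3) - (147312 + 499/336) = (82/3 - I*√7/3) - 1*49497331/336 = (82/3 - I*√7/3) - 49497331/336 = -16496049/112 - I*√7/3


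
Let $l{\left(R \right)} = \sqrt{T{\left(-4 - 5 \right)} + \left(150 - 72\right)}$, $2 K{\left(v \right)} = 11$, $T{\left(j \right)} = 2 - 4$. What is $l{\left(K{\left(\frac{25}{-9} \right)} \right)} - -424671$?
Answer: $424671 + 2 \sqrt{19} \approx 4.2468 \cdot 10^{5}$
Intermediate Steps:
$T{\left(j \right)} = -2$ ($T{\left(j \right)} = 2 - 4 = -2$)
$K{\left(v \right)} = \frac{11}{2}$ ($K{\left(v \right)} = \frac{1}{2} \cdot 11 = \frac{11}{2}$)
$l{\left(R \right)} = 2 \sqrt{19}$ ($l{\left(R \right)} = \sqrt{-2 + \left(150 - 72\right)} = \sqrt{-2 + 78} = \sqrt{76} = 2 \sqrt{19}$)
$l{\left(K{\left(\frac{25}{-9} \right)} \right)} - -424671 = 2 \sqrt{19} - -424671 = 2 \sqrt{19} + 424671 = 424671 + 2 \sqrt{19}$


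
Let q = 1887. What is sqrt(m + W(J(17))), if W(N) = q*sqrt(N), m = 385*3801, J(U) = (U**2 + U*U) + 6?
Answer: sqrt(1463385 + 3774*sqrt(146)) ≈ 1228.4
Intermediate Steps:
J(U) = 6 + 2*U**2 (J(U) = (U**2 + U**2) + 6 = 2*U**2 + 6 = 6 + 2*U**2)
m = 1463385
W(N) = 1887*sqrt(N)
sqrt(m + W(J(17))) = sqrt(1463385 + 1887*sqrt(6 + 2*17**2)) = sqrt(1463385 + 1887*sqrt(6 + 2*289)) = sqrt(1463385 + 1887*sqrt(6 + 578)) = sqrt(1463385 + 1887*sqrt(584)) = sqrt(1463385 + 1887*(2*sqrt(146))) = sqrt(1463385 + 3774*sqrt(146))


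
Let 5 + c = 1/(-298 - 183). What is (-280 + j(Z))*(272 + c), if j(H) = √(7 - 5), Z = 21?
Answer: -35959280/481 + 128426*√2/481 ≈ -74382.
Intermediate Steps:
j(H) = √2
c = -2406/481 (c = -5 + 1/(-298 - 183) = -5 + 1/(-481) = -5 - 1/481 = -2406/481 ≈ -5.0021)
(-280 + j(Z))*(272 + c) = (-280 + √2)*(272 - 2406/481) = (-280 + √2)*(128426/481) = -35959280/481 + 128426*√2/481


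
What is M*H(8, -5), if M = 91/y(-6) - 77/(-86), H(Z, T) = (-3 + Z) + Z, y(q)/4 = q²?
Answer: 122941/6192 ≈ 19.855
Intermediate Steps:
y(q) = 4*q²
H(Z, T) = -3 + 2*Z
M = 9457/6192 (M = 91/((4*(-6)²)) - 77/(-86) = 91/((4*36)) - 77*(-1/86) = 91/144 + 77/86 = 9457/6192 ≈ 1.5273)
M*H(8, -5) = 9457*(-3 + 2*8)/6192 = 9457*(-3 + 16)/6192 = (9457/6192)*13 = 122941/6192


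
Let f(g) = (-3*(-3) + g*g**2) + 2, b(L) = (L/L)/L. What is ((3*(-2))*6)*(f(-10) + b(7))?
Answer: 249192/7 ≈ 35599.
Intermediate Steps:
b(L) = 1/L
f(g) = 11 + g**3 (f(g) = (9 + g**3) + 2 = 11 + g**3)
((3*(-2))*6)*(f(-10) + b(7)) = ((3*(-2))*6)*((11 + (-10)**3) + 1/7) = (-6*6)*((11 - 1000) + 1/7) = -36*(-989 + 1/7) = -36*(-6922/7) = 249192/7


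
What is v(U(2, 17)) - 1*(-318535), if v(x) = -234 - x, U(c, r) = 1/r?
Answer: 5411116/17 ≈ 3.1830e+5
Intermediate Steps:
v(U(2, 17)) - 1*(-318535) = (-234 - 1/17) - 1*(-318535) = (-234 - 1*1/17) + 318535 = (-234 - 1/17) + 318535 = -3979/17 + 318535 = 5411116/17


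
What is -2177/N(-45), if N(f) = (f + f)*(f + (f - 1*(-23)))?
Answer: -2177/6030 ≈ -0.36103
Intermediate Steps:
N(f) = 2*f*(23 + 2*f) (N(f) = (2*f)*(f + (f + 23)) = (2*f)*(f + (23 + f)) = (2*f)*(23 + 2*f) = 2*f*(23 + 2*f))
-2177/N(-45) = -2177*(-1/(90*(23 + 2*(-45)))) = -2177*(-1/(90*(23 - 90))) = -2177/(2*(-45)*(-67)) = -2177/6030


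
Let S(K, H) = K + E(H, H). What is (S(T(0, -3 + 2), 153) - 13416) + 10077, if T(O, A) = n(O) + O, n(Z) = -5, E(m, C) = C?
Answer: -3191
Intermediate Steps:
T(O, A) = -5 + O
S(K, H) = H + K (S(K, H) = K + H = H + K)
(S(T(0, -3 + 2), 153) - 13416) + 10077 = ((153 + (-5 + 0)) - 13416) + 10077 = ((153 - 5) - 13416) + 10077 = (148 - 13416) + 10077 = -13268 + 10077 = -3191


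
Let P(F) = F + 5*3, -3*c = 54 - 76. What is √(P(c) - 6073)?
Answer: 2*I*√13614/3 ≈ 77.786*I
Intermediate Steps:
c = 22/3 (c = -(54 - 76)/3 = -⅓*(-22) = 22/3 ≈ 7.3333)
P(F) = 15 + F (P(F) = F + 15 = 15 + F)
√(P(c) - 6073) = √((15 + 22/3) - 6073) = √(67/3 - 6073) = √(-18152/3) = 2*I*√13614/3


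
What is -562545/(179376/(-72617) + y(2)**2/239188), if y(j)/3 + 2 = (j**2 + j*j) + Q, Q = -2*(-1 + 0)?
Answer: 814242399618735/3571896608 ≈ 2.2796e+5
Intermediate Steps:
Q = 2 (Q = -2*(-1) = 2)
y(j) = 6*j**2 (y(j) = -6 + 3*((j**2 + j*j) + 2) = -6 + 3*((j**2 + j**2) + 2) = -6 + 3*(2*j**2 + 2) = -6 + 3*(2 + 2*j**2) = -6 + (6 + 6*j**2) = 6*j**2)
-562545/(179376/(-72617) + y(2)**2/239188) = -562545/(179376/(-72617) + (6*2**2)**2/239188) = -562545/(179376*(-1/72617) + (6*4)**2*(1/239188)) = -562545/(-179376/72617 + 24**2*(1/239188)) = -562545/(-179376/72617 + 576*(1/239188)) = -562545/(-179376/72617 + 144/59797) = -562545/(-10715689824/4342278749) = -562545*(-4342278749/10715689824) = 814242399618735/3571896608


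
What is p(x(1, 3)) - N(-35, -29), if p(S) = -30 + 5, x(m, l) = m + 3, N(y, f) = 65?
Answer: -90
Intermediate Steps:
x(m, l) = 3 + m
p(S) = -25
p(x(1, 3)) - N(-35, -29) = -25 - 1*65 = -25 - 65 = -90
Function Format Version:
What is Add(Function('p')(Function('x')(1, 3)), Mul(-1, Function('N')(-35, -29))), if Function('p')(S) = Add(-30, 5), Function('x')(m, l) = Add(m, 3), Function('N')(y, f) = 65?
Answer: -90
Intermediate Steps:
Function('x')(m, l) = Add(3, m)
Function('p')(S) = -25
Add(Function('p')(Function('x')(1, 3)), Mul(-1, Function('N')(-35, -29))) = Add(-25, Mul(-1, 65)) = Add(-25, -65) = -90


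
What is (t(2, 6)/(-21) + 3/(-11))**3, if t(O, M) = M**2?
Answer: -3581577/456533 ≈ -7.8452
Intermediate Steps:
(t(2, 6)/(-21) + 3/(-11))**3 = (6**2/(-21) + 3/(-11))**3 = (36*(-1/21) + 3*(-1/11))**3 = (-12/7 - 3/11)**3 = (-153/77)**3 = -3581577/456533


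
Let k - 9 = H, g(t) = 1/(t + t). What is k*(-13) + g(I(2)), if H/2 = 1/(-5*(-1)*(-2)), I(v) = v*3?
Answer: -6859/60 ≈ -114.32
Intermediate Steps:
I(v) = 3*v
g(t) = 1/(2*t)
H = -⅕ (H = 2/((-5*(-1)*(-2))) = 2/((5*(-2))) = 2/(-10) = 2*(-⅒) = -⅕ ≈ -0.20000)
k = 44/5 (k = 9 - ⅕ = 44/5 ≈ 8.8000)
k*(-13) + g(I(2)) = (44/5)*(-13) + 1/(2*((3*2))) = -572/5 + (½)/6 = -572/5 + (½)*(⅙) = -572/5 + 1/12 = -6859/60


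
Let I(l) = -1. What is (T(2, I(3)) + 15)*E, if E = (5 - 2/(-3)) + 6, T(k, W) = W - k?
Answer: 140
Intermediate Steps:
E = 35/3 (E = (5 - 2*(-⅓)) + 6 = (5 + ⅔) + 6 = 17/3 + 6 = 35/3 ≈ 11.667)
(T(2, I(3)) + 15)*E = ((-1 - 1*2) + 15)*(35/3) = ((-1 - 2) + 15)*(35/3) = (-3 + 15)*(35/3) = 12*(35/3) = 140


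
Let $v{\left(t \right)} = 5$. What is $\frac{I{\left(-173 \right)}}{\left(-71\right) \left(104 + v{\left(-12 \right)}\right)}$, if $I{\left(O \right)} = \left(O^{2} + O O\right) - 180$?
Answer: $- \frac{59678}{7739} \approx -7.7113$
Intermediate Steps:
$I{\left(O \right)} = -180 + 2 O^{2}$ ($I{\left(O \right)} = \left(O^{2} + O^{2}\right) - 180 = 2 O^{2} - 180 = -180 + 2 O^{2}$)
$\frac{I{\left(-173 \right)}}{\left(-71\right) \left(104 + v{\left(-12 \right)}\right)} = \frac{-180 + 2 \left(-173\right)^{2}}{\left(-71\right) \left(104 + 5\right)} = \frac{-180 + 2 \cdot 29929}{\left(-71\right) 109} = \frac{-180 + 59858}{-7739} = 59678 \left(- \frac{1}{7739}\right) = - \frac{59678}{7739}$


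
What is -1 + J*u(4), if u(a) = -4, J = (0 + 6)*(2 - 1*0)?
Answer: -49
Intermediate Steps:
J = 12 (J = 6*(2 + 0) = 6*2 = 12)
-1 + J*u(4) = -1 + 12*(-4) = -1 - 48 = -49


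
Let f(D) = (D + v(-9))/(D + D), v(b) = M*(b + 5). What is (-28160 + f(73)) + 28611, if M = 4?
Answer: 65903/146 ≈ 451.39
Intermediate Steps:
v(b) = 20 + 4*b (v(b) = 4*(b + 5) = 4*(5 + b) = 20 + 4*b)
f(D) = (-16 + D)/(2*D) (f(D) = (D + (20 + 4*(-9)))/(D + D) = (D + (20 - 36))/((2*D)) = (D - 16)*(1/(2*D)) = (-16 + D)*(1/(2*D)) = (-16 + D)/(2*D))
(-28160 + f(73)) + 28611 = (-28160 + (½)*(-16 + 73)/73) + 28611 = (-28160 + (½)*(1/73)*57) + 28611 = (-28160 + 57/146) + 28611 = -4111303/146 + 28611 = 65903/146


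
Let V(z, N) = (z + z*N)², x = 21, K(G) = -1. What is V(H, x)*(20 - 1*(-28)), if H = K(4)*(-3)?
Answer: 209088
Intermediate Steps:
H = 3 (H = -1*(-3) = 3)
V(z, N) = (z + N*z)²
V(H, x)*(20 - 1*(-28)) = (3²*(1 + 21)²)*(20 - 1*(-28)) = (9*22²)*(20 + 28) = (9*484)*48 = 4356*48 = 209088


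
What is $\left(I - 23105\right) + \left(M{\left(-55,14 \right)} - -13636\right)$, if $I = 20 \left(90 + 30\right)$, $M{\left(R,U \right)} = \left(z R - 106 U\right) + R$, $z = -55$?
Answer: $-5583$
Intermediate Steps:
$M{\left(R,U \right)} = - 106 U - 54 R$ ($M{\left(R,U \right)} = \left(- 55 R - 106 U\right) + R = \left(- 106 U - 55 R\right) + R = - 106 U - 54 R$)
$I = 2400$ ($I = 20 \cdot 120 = 2400$)
$\left(I - 23105\right) + \left(M{\left(-55,14 \right)} - -13636\right) = \left(2400 - 23105\right) - -15122 = -20705 + \left(\left(-1484 + 2970\right) + 13636\right) = -20705 + \left(1486 + 13636\right) = -20705 + 15122 = -5583$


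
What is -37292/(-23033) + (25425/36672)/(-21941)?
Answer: 10001772184253/6177606855872 ≈ 1.6190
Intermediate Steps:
-37292/(-23033) + (25425/36672)/(-21941) = -37292*(-1/23033) + (25425*(1/36672))*(-1/21941) = 37292/23033 + (8475/12224)*(-1/21941) = 37292/23033 - 8475/268206784 = 10001772184253/6177606855872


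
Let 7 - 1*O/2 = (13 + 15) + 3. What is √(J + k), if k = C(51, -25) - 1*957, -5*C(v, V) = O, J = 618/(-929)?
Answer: 3*I*√2272831015/4645 ≈ 30.791*I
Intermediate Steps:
J = -618/929 (J = 618*(-1/929) = -618/929 ≈ -0.66523)
O = -48 (O = 14 - 2*((13 + 15) + 3) = 14 - 2*(28 + 3) = 14 - 2*31 = 14 - 62 = -48)
C(v, V) = 48/5 (C(v, V) = -⅕*(-48) = 48/5)
k = -4737/5 (k = 48/5 - 1*957 = 48/5 - 957 = -4737/5 ≈ -947.40)
√(J + k) = √(-618/929 - 4737/5) = √(-4403763/4645) = 3*I*√2272831015/4645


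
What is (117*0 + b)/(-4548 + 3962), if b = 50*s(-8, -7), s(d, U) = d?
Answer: 200/293 ≈ 0.68259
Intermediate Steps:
b = -400 (b = 50*(-8) = -400)
(117*0 + b)/(-4548 + 3962) = (117*0 - 400)/(-4548 + 3962) = (0 - 400)/(-586) = -400*(-1/586) = 200/293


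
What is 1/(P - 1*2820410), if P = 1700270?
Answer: -1/1120140 ≈ -8.9275e-7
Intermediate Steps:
1/(P - 1*2820410) = 1/(1700270 - 1*2820410) = 1/(1700270 - 2820410) = 1/(-1120140) = -1/1120140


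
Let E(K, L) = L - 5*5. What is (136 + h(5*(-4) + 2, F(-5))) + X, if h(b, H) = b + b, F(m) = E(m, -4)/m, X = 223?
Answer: 323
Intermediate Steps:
E(K, L) = -25 + L (E(K, L) = L - 25 = -25 + L)
F(m) = -29/m (F(m) = (-25 - 4)/m = -29/m)
h(b, H) = 2*b
(136 + h(5*(-4) + 2, F(-5))) + X = (136 + 2*(5*(-4) + 2)) + 223 = (136 + 2*(-20 + 2)) + 223 = (136 + 2*(-18)) + 223 = (136 - 36) + 223 = 100 + 223 = 323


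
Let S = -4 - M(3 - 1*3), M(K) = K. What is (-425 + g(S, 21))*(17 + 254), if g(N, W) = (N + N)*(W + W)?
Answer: -206231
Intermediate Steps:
S = -4 (S = -4 - (3 - 1*3) = -4 - (3 - 3) = -4 - 1*0 = -4 + 0 = -4)
g(N, W) = 4*N*W (g(N, W) = (2*N)*(2*W) = 4*N*W)
(-425 + g(S, 21))*(17 + 254) = (-425 + 4*(-4)*21)*(17 + 254) = (-425 - 336)*271 = -761*271 = -206231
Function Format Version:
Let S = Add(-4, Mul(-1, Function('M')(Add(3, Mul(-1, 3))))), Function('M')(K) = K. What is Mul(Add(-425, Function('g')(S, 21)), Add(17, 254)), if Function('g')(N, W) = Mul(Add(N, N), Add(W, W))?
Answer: -206231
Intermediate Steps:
S = -4 (S = Add(-4, Mul(-1, Add(3, Mul(-1, 3)))) = Add(-4, Mul(-1, Add(3, -3))) = Add(-4, Mul(-1, 0)) = Add(-4, 0) = -4)
Function('g')(N, W) = Mul(4, N, W) (Function('g')(N, W) = Mul(Mul(2, N), Mul(2, W)) = Mul(4, N, W))
Mul(Add(-425, Function('g')(S, 21)), Add(17, 254)) = Mul(Add(-425, Mul(4, -4, 21)), Add(17, 254)) = Mul(Add(-425, -336), 271) = Mul(-761, 271) = -206231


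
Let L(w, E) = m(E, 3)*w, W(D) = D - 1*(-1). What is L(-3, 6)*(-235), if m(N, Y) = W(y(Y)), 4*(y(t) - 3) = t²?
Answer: 17625/4 ≈ 4406.3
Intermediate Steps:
y(t) = 3 + t²/4
W(D) = 1 + D (W(D) = D + 1 = 1 + D)
m(N, Y) = 4 + Y²/4 (m(N, Y) = 1 + (3 + Y²/4) = 4 + Y²/4)
L(w, E) = 25*w/4 (L(w, E) = (4 + (¼)*3²)*w = (4 + (¼)*9)*w = (4 + 9/4)*w = 25*w/4)
L(-3, 6)*(-235) = ((25/4)*(-3))*(-235) = -75/4*(-235) = 17625/4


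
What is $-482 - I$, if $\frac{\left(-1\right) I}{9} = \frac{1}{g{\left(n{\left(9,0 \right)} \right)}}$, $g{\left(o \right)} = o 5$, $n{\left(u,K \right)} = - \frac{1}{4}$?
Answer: $- \frac{2446}{5} \approx -489.2$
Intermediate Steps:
$n{\left(u,K \right)} = - \frac{1}{4}$ ($n{\left(u,K \right)} = \left(-1\right) \frac{1}{4} = - \frac{1}{4}$)
$g{\left(o \right)} = 5 o$
$I = \frac{36}{5}$ ($I = - \frac{9}{5 \left(- \frac{1}{4}\right)} = - \frac{9}{- \frac{5}{4}} = \left(-9\right) \left(- \frac{4}{5}\right) = \frac{36}{5} \approx 7.2$)
$-482 - I = -482 - \frac{36}{5} = - \frac{2446}{5}$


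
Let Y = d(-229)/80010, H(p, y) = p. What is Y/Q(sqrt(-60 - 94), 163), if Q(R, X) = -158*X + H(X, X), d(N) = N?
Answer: 229/2047535910 ≈ 1.1184e-7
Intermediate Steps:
Y = -229/80010 ≈ -0.0028621
Q(R, X) = -157*X (Q(R, X) = -158*X + X = -157*X)
Y/Q(sqrt(-60 - 94), 163) = -229/(80010*((-157*163))) = -229/80010/(-25591) = -229/80010*(-1/25591) = 229/2047535910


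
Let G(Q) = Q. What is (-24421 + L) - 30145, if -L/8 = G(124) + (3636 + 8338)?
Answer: -151350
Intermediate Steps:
L = -96784 (L = -8*(124 + (3636 + 8338)) = -8*(124 + 11974) = -8*12098 = -96784)
(-24421 + L) - 30145 = (-24421 - 96784) - 30145 = -121205 - 30145 = -151350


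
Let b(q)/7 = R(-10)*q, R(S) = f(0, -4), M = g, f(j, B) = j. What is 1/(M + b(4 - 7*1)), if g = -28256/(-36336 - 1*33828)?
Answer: 17541/7064 ≈ 2.4832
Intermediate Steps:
g = 7064/17541 (g = -28256/(-36336 - 33828) = -28256/(-70164) = -28256*(-1/70164) = 7064/17541 ≈ 0.40271)
M = 7064/17541 ≈ 0.40271
R(S) = 0
b(q) = 0 (b(q) = 7*(0*q) = 7*0 = 0)
1/(M + b(4 - 7*1)) = 1/(7064/17541 + 0) = 1/(7064/17541) = 17541/7064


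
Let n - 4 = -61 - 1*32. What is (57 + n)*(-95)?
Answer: 3040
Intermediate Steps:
n = -89 (n = 4 + (-61 - 1*32) = 4 + (-61 - 32) = 4 - 93 = -89)
(57 + n)*(-95) = (57 - 89)*(-95) = -32*(-95) = 3040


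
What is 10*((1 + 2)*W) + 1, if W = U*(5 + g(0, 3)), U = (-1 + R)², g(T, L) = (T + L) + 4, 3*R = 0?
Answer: 361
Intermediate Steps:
R = 0 (R = (⅓)*0 = 0)
g(T, L) = 4 + L + T (g(T, L) = (L + T) + 4 = 4 + L + T)
U = 1 (U = (-1 + 0)² = (-1)² = 1)
W = 12 (W = 1*(5 + (4 + 3 + 0)) = 1*(5 + 7) = 1*12 = 12)
10*((1 + 2)*W) + 1 = 10*((1 + 2)*12) + 1 = 10*(3*12) + 1 = 10*36 + 1 = 360 + 1 = 361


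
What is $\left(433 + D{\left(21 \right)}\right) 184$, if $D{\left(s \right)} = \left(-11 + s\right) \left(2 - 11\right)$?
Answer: $63112$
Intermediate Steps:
$D{\left(s \right)} = 99 - 9 s$ ($D{\left(s \right)} = \left(-11 + s\right) \left(-9\right) = 99 - 9 s$)
$\left(433 + D{\left(21 \right)}\right) 184 = \left(433 + \left(99 - 189\right)\right) 184 = \left(433 - 90\right) 184 = 343 \cdot 184 = 63112$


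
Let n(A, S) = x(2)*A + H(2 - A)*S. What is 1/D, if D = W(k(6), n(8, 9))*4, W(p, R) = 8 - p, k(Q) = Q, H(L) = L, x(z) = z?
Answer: 1/8 ≈ 0.12500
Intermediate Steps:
n(A, S) = 2*A + S*(2 - A) (n(A, S) = 2*A + (2 - A)*S = 2*A + S*(2 - A))
D = 8 (D = (8 - 1*6)*4 = (8 - 6)*4 = 2*4 = 8)
1/D = 1/8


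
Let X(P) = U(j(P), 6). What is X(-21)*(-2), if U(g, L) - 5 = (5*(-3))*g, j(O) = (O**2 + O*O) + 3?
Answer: 26540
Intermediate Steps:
j(O) = 3 + 2*O**2 (j(O) = (O**2 + O**2) + 3 = 2*O**2 + 3 = 3 + 2*O**2)
U(g, L) = 5 - 15*g (U(g, L) = 5 + (5*(-3))*g = 5 - 15*g)
X(P) = -40 - 30*P**2 (X(P) = 5 - 15*(3 + 2*P**2) = 5 + (-45 - 30*P**2) = -40 - 30*P**2)
X(-21)*(-2) = (-40 - 30*(-21)**2)*(-2) = (-40 - 30*441)*(-2) = (-40 - 13230)*(-2) = -13270*(-2) = 26540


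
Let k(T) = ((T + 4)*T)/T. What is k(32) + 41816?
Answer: 41852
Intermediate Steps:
k(T) = 4 + T (k(T) = ((4 + T)*T)/T = (T*(4 + T))/T = 4 + T)
k(32) + 41816 = (4 + 32) + 41816 = 36 + 41816 = 41852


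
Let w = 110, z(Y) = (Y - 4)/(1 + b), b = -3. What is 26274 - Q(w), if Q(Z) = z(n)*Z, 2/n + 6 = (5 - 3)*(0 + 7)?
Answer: 104271/4 ≈ 26068.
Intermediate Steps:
n = 1/4 (n = 2/(-6 + (5 - 3)*(0 + 7)) = 2/(-6 + 2*7) = 2/(-6 + 14) = 2/8 = 2*(1/8) = 1/4 ≈ 0.25000)
z(Y) = 2 - Y/2 (z(Y) = (Y - 4)/(1 - 3) = (-4 + Y)/(-2) = (-4 + Y)*(-1/2) = 2 - Y/2)
Q(Z) = 15*Z/8 (Q(Z) = (2 - 1/2*1/4)*Z = (2 - 1/8)*Z = 15*Z/8)
26274 - Q(w) = 26274 - 15*110/8 = 26274 - 1*825/4 = 26274 - 825/4 = 104271/4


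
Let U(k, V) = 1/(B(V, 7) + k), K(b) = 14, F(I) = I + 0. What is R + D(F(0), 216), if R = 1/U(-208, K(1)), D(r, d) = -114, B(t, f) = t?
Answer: -308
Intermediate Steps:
F(I) = I
U(k, V) = 1/(V + k)
R = -194 (R = 1/(1/(14 - 208)) = 1/(1/(-194)) = 1/(-1/194) = -194)
R + D(F(0), 216) = -194 - 114 = -308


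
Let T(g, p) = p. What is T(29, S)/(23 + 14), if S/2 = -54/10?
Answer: -54/185 ≈ -0.29189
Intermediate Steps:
S = -54/5 (S = 2*(-54/10) = 2*(-54*⅒) = 2*(-27/5) = -54/5 ≈ -10.800)
T(29, S)/(23 + 14) = -54/5/(23 + 14) = -54/5/37 = (1/37)*(-54/5) = -54/185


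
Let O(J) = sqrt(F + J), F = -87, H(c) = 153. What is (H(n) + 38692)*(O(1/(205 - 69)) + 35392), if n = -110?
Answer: 1374802240 + 2285*I*sqrt(402254)/4 ≈ 1.3748e+9 + 3.6231e+5*I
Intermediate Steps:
O(J) = sqrt(-87 + J)
(H(n) + 38692)*(O(1/(205 - 69)) + 35392) = (153 + 38692)*(sqrt(-87 + 1/(205 - 69)) + 35392) = 38845*(sqrt(-87 + 1/136) + 35392) = 38845*(sqrt(-11831/136) + 35392) = 38845*(I*sqrt(402254)/68 + 35392) = 38845*(35392 + I*sqrt(402254)/68) = 1374802240 + 2285*I*sqrt(402254)/4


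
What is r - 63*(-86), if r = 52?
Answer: 5470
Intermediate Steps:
r - 63*(-86) = 52 - 63*(-86) = 52 + 5418 = 5470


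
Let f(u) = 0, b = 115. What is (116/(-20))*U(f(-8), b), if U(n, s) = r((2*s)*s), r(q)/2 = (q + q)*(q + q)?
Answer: -32461556000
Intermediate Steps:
r(q) = 8*q² (r(q) = 2*((q + q)*(q + q)) = 2*((2*q)*(2*q)) = 2*(4*q²) = 8*q²)
U(n, s) = 32*s⁴ (U(n, s) = 8*((2*s)*s)² = 8*(2*s²)² = 8*(4*s⁴) = 32*s⁴)
(116/(-20))*U(f(-8), b) = (116/(-20))*(32*115⁴) = (116*(-1/20))*(32*174900625) = -29/5*5596820000 = -32461556000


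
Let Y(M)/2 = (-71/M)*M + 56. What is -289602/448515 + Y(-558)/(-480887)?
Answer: -15472486836/23965003645 ≈ -0.64563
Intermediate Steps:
Y(M) = -30 (Y(M) = 2*((-71/M)*M + 56) = 2*(-71 + 56) = 2*(-15) = -30)
-289602/448515 + Y(-558)/(-480887) = -289602/448515 - 30/(-480887) = -289602*1/448515 - 30*(-1/480887) = -32178/49835 + 30/480887 = -15472486836/23965003645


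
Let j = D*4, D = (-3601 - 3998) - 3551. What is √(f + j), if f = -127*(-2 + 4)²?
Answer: 6*I*√1253 ≈ 212.39*I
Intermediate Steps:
D = -11150 (D = -7599 - 3551 = -11150)
f = -508 (f = -127*2² = -127*4 = -508)
j = -44600 (j = -11150*4 = -44600)
√(f + j) = √(-508 - 44600) = √(-45108) = 6*I*√1253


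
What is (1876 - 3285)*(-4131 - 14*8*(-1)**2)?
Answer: 5978387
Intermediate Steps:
(1876 - 3285)*(-4131 - 14*8*(-1)**2) = -1409*(-4131 - 112*1) = -1409*(-4131 - 112) = -1409*(-4243) = 5978387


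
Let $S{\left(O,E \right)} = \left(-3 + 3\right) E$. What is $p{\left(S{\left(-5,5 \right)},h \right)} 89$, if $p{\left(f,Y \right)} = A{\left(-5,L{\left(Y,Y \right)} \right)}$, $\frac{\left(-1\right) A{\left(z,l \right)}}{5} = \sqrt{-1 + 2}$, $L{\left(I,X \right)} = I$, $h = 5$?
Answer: $-445$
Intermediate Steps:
$A{\left(z,l \right)} = -5$ ($A{\left(z,l \right)} = - 5 \sqrt{-1 + 2} = - 5 \sqrt{1} = \left(-5\right) 1 = -5$)
$S{\left(O,E \right)} = 0$ ($S{\left(O,E \right)} = 0 E = 0$)
$p{\left(f,Y \right)} = -5$
$p{\left(S{\left(-5,5 \right)},h \right)} 89 = \left(-5\right) 89 = -445$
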